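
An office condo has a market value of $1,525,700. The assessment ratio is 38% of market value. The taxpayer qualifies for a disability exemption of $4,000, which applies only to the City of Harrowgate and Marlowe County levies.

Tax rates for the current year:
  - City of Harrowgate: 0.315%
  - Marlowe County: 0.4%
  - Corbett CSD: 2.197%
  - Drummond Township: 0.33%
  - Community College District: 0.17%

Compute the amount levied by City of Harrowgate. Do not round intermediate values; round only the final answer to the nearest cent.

Assessed value = $1,525,700 × 0.38 = $579,766
City of Harrowgate taxable value = $579,766 − $4,000 = $575,766
City of Harrowgate levy = $575,766 × 0.00315 = $1,813.6629

$1,813.66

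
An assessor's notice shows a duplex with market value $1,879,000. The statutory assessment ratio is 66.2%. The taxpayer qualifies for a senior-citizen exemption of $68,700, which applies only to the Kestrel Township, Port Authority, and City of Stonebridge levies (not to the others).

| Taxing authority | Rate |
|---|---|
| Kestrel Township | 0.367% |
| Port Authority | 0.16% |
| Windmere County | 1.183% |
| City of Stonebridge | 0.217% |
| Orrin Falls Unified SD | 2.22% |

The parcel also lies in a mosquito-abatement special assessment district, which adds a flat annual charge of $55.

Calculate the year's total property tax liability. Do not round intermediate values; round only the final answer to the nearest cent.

Assessed value = $1,879,000 × 0.662 = $1,243,898
Kestrel Township: ($1,243,898 − $68,700) × 0.00367 = $1,175,198 × 0.00367 = $4,312.97666
Port Authority: ($1,243,898 − $68,700) × 0.0016 = $1,175,198 × 0.0016 = $1,880.3168
Windmere County: $1,243,898 × 0.01183 = $14,715.31334
City of Stonebridge: ($1,243,898 − $68,700) × 0.00217 = $1,175,198 × 0.00217 = $2,550.17966
Orrin Falls Unified SD: $1,243,898 × 0.0222 = $27,614.5356
Levies subtotal = $51,073.32206
Total = $51,073.32206 + $55 = $51,128.32206

$51,128.32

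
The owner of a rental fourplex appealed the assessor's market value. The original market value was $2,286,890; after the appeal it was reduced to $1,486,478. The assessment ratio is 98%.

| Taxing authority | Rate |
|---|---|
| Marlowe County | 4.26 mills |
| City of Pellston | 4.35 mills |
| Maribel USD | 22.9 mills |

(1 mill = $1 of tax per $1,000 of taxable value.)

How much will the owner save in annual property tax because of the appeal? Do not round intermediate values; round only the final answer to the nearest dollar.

$24,717

Old assessed value = $2,286,890 × 0.98 = $2,241,152.2
New assessed value = $1,486,478 × 0.98 = $1,456,748.44
Combined rate = 0.00426 + 0.00435 + 0.0229 = 0.03151
Old tax = $2,241,152.2 × 0.03151 = $70,618.705822
New tax = $1,456,748.44 × 0.03151 = $45,902.1433444
Reduction = $70,618.705822 − $45,902.1433444 = $24,716.5624776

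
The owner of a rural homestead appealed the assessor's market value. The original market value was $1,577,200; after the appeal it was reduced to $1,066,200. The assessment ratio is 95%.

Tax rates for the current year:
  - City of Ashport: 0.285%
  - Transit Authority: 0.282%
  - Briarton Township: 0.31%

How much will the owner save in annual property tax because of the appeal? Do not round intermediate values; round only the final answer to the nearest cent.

Old assessed value = $1,577,200 × 0.95 = $1,498,340
New assessed value = $1,066,200 × 0.95 = $1,012,890
Combined rate = 0.00285 + 0.00282 + 0.0031 = 0.00877
Old tax = $1,498,340 × 0.00877 = $13,140.4418
New tax = $1,012,890 × 0.00877 = $8,883.0453
Reduction = $13,140.4418 − $8,883.0453 = $4,257.3965

$4,257.40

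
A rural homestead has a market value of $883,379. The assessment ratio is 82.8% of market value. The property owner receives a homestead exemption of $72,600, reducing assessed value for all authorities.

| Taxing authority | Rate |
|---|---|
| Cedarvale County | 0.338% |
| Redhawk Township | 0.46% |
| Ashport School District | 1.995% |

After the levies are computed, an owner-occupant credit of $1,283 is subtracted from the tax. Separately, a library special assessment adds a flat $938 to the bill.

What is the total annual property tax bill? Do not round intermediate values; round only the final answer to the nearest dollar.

$18,056

Assessed value = $883,379 × 0.828 = $731,437.812
Taxable value = $731,437.812 − $72,600 = $658,837.812
Cedarvale County: $658,837.812 × 0.00338 = $2,226.87180456
Redhawk Township: $658,837.812 × 0.0046 = $3,030.6539352
Ashport School District: $658,837.812 × 0.01995 = $13,143.8143494
Levies subtotal = $18,401.34008916
After credit = $18,401.34008916 − $1,283 = $17,118.34008916
Total = $17,118.34008916 + $938 = $18,056.34008916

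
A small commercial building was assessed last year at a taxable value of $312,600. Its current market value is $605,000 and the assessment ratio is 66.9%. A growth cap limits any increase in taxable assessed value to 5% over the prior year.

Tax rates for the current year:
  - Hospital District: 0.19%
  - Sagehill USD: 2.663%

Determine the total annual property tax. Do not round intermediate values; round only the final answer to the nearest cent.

$9,364.40

Uncapped assessed value = $605,000 × 0.669 = $404,745
Cap limit = $312,600 × 1.05 = $328,230
Taxable assessed value = min($404,745, $328,230) = $328,230 (cap binds)
Hospital District: $328,230 × 0.0019 = $623.637
Sagehill USD: $328,230 × 0.02663 = $8,740.7649
Total = $9,364.4019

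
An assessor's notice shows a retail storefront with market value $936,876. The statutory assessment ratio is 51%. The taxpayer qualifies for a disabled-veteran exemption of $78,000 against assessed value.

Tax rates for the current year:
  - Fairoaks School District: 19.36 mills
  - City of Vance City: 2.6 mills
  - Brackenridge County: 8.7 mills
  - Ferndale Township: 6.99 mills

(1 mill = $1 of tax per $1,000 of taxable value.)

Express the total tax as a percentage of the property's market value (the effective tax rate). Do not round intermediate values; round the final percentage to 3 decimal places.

Assessed value = $936,876 × 0.51 = $477,806.76
Taxable value = $477,806.76 − $78,000 = $399,806.76
Fairoaks School District: $399,806.76 × 0.01936 = $7,740.2588736
City of Vance City: $399,806.76 × 0.0026 = $1,039.497576
Brackenridge County: $399,806.76 × 0.0087 = $3,478.318812
Ferndale Township: $399,806.76 × 0.00699 = $2,794.6492524
Total tax = $15,052.724514
Effective rate = $15,052.724514 ÷ $936,876 = 1.607% of market value

1.607%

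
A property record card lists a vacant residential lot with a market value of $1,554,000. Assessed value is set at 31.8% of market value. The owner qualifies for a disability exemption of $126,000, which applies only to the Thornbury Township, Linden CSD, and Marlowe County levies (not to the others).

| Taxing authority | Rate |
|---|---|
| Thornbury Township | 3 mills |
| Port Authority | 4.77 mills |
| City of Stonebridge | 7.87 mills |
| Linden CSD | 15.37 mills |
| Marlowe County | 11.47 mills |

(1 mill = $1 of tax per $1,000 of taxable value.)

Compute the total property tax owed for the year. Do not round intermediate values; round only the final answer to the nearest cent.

$17,232.59

Assessed value = $1,554,000 × 0.318 = $494,172
Thornbury Township: ($494,172 − $126,000) × 0.003 = $368,172 × 0.003 = $1,104.516
Port Authority: $494,172 × 0.00477 = $2,357.20044
City of Stonebridge: $494,172 × 0.00787 = $3,889.13364
Linden CSD: ($494,172 − $126,000) × 0.01537 = $368,172 × 0.01537 = $5,658.80364
Marlowe County: ($494,172 − $126,000) × 0.01147 = $368,172 × 0.01147 = $4,222.93284
Total = $17,232.58656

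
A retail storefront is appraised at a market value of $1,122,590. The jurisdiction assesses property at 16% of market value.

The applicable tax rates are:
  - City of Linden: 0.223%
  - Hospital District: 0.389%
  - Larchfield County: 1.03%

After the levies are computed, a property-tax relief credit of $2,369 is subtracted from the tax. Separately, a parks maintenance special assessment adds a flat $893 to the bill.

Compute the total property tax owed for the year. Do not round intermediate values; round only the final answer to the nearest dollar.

$1,473

Assessed value = $1,122,590 × 0.16 = $179,614.4
City of Linden: $179,614.4 × 0.00223 = $400.540112
Hospital District: $179,614.4 × 0.00389 = $698.700016
Larchfield County: $179,614.4 × 0.0103 = $1,850.02832
Levies subtotal = $2,949.268448
After credit = $2,949.268448 − $2,369 = $580.268448
Total = $580.268448 + $893 = $1,473.268448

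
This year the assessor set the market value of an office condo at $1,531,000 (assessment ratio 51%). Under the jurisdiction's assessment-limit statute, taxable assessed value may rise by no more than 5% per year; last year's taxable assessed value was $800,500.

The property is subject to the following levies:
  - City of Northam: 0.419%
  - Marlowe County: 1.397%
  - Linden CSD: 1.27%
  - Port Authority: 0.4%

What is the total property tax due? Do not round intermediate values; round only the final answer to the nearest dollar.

Uncapped assessed value = $1,531,000 × 0.51 = $780,810
Cap limit = $800,500 × 1.05 = $840,525
Taxable assessed value = min($780,810, $840,525) = $780,810 (cap does not bind)
City of Northam: $780,810 × 0.00419 = $3,271.5939
Marlowe County: $780,810 × 0.01397 = $10,907.9157
Linden CSD: $780,810 × 0.0127 = $9,916.287
Port Authority: $780,810 × 0.004 = $3,123.24
Total = $27,219.0366

$27,219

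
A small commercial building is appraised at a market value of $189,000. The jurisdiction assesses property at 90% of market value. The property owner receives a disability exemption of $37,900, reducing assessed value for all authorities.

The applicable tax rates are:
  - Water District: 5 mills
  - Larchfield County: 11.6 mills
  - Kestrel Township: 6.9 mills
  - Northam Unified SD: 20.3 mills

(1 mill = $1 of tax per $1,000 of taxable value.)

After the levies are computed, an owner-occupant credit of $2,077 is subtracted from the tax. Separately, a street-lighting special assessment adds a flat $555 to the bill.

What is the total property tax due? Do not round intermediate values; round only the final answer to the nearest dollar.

$4,268

Assessed value = $189,000 × 0.9 = $170,100
Taxable value = $170,100 − $37,900 = $132,200
Water District: $132,200 × 0.005 = $661
Larchfield County: $132,200 × 0.0116 = $1,533.52
Kestrel Township: $132,200 × 0.0069 = $912.18
Northam Unified SD: $132,200 × 0.0203 = $2,683.66
Levies subtotal = $5,790.36
After credit = $5,790.36 − $2,077 = $3,713.36
Total = $3,713.36 + $555 = $4,268.36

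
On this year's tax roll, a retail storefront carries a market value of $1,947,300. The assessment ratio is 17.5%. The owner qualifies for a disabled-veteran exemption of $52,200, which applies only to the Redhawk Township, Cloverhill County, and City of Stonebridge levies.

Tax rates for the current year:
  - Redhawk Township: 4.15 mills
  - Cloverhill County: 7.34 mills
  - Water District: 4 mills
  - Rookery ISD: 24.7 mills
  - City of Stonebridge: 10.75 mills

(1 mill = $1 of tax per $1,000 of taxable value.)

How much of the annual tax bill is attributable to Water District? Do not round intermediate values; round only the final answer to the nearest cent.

$1,363.11

Assessed value = $1,947,300 × 0.175 = $340,777.5
Water District taxable value = $340,777.5 (exemption does not apply)
Water District levy = $340,777.5 × 0.004 = $1,363.11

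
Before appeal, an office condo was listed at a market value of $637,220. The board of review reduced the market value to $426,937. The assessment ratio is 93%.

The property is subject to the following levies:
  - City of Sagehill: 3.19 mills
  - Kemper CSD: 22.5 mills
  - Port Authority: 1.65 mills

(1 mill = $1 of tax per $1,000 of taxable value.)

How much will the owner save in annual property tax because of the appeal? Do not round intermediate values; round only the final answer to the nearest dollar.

Old assessed value = $637,220 × 0.93 = $592,614.6
New assessed value = $426,937 × 0.93 = $397,051.41
Combined rate = 0.00319 + 0.0225 + 0.00165 = 0.02734
Old tax = $592,614.6 × 0.02734 = $16,202.083164
New tax = $397,051.41 × 0.02734 = $10,855.3855494
Reduction = $16,202.083164 − $10,855.3855494 = $5,346.6976146

$5,347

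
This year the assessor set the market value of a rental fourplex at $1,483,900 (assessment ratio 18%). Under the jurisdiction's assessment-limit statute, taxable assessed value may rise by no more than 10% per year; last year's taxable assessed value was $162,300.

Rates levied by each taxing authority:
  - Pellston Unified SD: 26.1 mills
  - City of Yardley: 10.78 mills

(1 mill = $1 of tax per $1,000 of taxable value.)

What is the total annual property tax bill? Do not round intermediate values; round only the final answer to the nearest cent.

$6,584.19

Uncapped assessed value = $1,483,900 × 0.18 = $267,102
Cap limit = $162,300 × 1.1 = $178,530
Taxable assessed value = min($267,102, $178,530) = $178,530 (cap binds)
Pellston Unified SD: $178,530 × 0.0261 = $4,659.633
City of Yardley: $178,530 × 0.01078 = $1,924.5534
Total = $6,584.1864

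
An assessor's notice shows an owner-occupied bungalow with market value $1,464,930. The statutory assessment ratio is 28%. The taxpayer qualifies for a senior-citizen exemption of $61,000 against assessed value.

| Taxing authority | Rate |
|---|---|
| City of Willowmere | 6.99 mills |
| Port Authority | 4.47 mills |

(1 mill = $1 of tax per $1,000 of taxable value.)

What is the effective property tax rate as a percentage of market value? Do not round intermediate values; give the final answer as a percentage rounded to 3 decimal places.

Assessed value = $1,464,930 × 0.28 = $410,180.4
Taxable value = $410,180.4 − $61,000 = $349,180.4
City of Willowmere: $349,180.4 × 0.00699 = $2,440.770996
Port Authority: $349,180.4 × 0.00447 = $1,560.836388
Total tax = $4,001.607384
Effective rate = $4,001.607384 ÷ $1,464,930 = 0.273% of market value

0.273%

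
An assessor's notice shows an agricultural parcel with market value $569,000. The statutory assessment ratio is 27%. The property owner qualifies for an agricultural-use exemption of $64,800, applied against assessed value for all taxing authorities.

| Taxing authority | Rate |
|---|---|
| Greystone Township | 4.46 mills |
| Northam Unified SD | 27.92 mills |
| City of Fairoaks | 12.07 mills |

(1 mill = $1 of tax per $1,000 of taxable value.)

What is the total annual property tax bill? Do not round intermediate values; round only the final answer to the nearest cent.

Assessed value = $569,000 × 0.27 = $153,630
Taxable value = $153,630 − $64,800 = $88,830
Greystone Township: $88,830 × 0.00446 = $396.1818
Northam Unified SD: $88,830 × 0.02792 = $2,480.1336
City of Fairoaks: $88,830 × 0.01207 = $1,072.1781
Total = $396.1818 + $2,480.1336 + $1,072.1781 = $3,948.4935

$3,948.49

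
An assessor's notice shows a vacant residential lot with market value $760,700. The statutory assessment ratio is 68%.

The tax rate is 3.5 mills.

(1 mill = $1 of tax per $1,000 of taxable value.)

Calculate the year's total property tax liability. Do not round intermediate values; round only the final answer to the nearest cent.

$1,810.47

Assessed value = $760,700 × 0.68 = $517,276
Tax = $517,276 × 0.0035 = $1,810.466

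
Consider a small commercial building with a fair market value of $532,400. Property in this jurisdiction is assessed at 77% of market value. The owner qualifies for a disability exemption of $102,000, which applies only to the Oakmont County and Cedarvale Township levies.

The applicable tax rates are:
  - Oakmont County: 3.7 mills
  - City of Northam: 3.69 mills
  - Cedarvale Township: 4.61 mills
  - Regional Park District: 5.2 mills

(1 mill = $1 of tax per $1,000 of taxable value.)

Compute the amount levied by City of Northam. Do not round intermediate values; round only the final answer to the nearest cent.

$1,512.71

Assessed value = $532,400 × 0.77 = $409,948
City of Northam taxable value = $409,948 (exemption does not apply)
City of Northam levy = $409,948 × 0.00369 = $1,512.70812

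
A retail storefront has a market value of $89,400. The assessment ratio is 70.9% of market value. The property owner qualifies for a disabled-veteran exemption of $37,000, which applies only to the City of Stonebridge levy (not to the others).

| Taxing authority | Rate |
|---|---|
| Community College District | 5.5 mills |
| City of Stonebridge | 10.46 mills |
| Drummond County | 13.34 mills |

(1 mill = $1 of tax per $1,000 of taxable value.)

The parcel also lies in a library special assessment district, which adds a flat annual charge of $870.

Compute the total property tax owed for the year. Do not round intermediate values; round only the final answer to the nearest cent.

$2,340.15

Assessed value = $89,400 × 0.709 = $63,384.6
Community College District: $63,384.6 × 0.0055 = $348.6153
City of Stonebridge: ($63,384.6 − $37,000) × 0.01046 = $26,384.6 × 0.01046 = $275.982916
Drummond County: $63,384.6 × 0.01334 = $845.550564
Levies subtotal = $1,470.14878
Total = $1,470.14878 + $870 = $2,340.14878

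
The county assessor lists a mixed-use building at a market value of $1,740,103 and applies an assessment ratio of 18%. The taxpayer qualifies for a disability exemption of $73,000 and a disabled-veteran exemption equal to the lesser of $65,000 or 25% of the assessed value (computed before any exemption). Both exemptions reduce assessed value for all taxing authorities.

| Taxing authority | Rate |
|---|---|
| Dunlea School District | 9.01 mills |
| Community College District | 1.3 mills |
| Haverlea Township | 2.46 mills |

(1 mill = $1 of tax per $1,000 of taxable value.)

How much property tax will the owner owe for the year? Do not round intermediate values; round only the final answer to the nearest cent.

Assessed value = $1,740,103 × 0.18 = $313,218.54
Disabled-veteran exemption = min($65,000, 25% × $313,218.54) = min($65,000, $78,304.635) = $65,000 (dollar cap binds)
Taxable value = $313,218.54 − $73,000 − $65,000 = $175,218.54
Dunlea School District: $175,218.54 × 0.00901 = $1,578.7190454
Community College District: $175,218.54 × 0.0013 = $227.784102
Haverlea Township: $175,218.54 × 0.00246 = $431.0376084
Total = $2,237.5407558

$2,237.54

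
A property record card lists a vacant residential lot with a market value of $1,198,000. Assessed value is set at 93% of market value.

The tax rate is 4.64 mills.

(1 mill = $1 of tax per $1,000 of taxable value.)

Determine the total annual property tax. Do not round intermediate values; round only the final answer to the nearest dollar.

$5,170

Assessed value = $1,198,000 × 0.93 = $1,114,140
Tax = $1,114,140 × 0.00464 = $5,169.6096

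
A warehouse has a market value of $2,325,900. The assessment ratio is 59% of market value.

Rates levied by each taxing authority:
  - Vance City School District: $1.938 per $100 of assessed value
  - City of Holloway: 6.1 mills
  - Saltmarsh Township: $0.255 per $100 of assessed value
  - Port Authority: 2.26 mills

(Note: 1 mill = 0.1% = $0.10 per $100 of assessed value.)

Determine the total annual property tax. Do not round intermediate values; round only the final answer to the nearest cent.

Assessed value = $2,325,900 × 0.59 = $1,372,281
Vance City School District: $1,372,281 × 0.01938 = $26,594.80578
City of Holloway: $1,372,281 × 0.0061 = $8,370.9141
Saltmarsh Township: $1,372,281 × 0.00255 = $3,499.31655
Port Authority: $1,372,281 × 0.00226 = $3,101.35506
Total = $41,566.39149

$41,566.39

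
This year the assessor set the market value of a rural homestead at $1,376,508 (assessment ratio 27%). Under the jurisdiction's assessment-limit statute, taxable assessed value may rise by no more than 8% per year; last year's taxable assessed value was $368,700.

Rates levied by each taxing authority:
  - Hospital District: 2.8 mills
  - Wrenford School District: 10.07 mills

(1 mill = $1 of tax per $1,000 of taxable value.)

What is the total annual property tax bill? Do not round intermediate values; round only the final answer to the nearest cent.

Uncapped assessed value = $1,376,508 × 0.27 = $371,657.16
Cap limit = $368,700 × 1.08 = $398,196
Taxable assessed value = min($371,657.16, $398,196) = $371,657.16 (cap does not bind)
Hospital District: $371,657.16 × 0.0028 = $1,040.640048
Wrenford School District: $371,657.16 × 0.01007 = $3,742.5876012
Total = $4,783.2276492

$4,783.23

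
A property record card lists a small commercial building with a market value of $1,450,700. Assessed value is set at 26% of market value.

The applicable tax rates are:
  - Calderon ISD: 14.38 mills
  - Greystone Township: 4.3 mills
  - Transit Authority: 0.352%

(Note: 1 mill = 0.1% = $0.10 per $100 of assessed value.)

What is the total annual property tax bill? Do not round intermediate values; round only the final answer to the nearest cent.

$8,373.44

Assessed value = $1,450,700 × 0.26 = $377,182
Calderon ISD: $377,182 × 0.01438 = $5,423.87716
Greystone Township: $377,182 × 0.0043 = $1,621.8826
Transit Authority: $377,182 × 0.00352 = $1,327.68064
Total = $8,373.4404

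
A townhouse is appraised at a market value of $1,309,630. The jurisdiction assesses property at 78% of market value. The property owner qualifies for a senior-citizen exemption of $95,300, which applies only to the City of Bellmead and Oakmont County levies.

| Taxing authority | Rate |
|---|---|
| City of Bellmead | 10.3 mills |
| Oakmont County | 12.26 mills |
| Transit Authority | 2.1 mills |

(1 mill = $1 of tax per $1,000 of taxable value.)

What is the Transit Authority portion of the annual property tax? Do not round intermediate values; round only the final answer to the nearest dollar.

$2,145

Assessed value = $1,309,630 × 0.78 = $1,021,511.4
Transit Authority taxable value = $1,021,511.4 (exemption does not apply)
Transit Authority levy = $1,021,511.4 × 0.0021 = $2,145.17394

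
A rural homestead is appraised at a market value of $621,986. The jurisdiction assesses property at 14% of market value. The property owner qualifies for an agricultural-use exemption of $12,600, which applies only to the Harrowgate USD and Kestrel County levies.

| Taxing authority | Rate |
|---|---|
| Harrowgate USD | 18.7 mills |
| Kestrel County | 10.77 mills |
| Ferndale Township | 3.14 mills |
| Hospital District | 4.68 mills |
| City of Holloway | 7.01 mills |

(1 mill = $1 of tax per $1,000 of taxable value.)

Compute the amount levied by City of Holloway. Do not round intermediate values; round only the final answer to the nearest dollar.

Assessed value = $621,986 × 0.14 = $87,078.04
City of Holloway taxable value = $87,078.04 (exemption does not apply)
City of Holloway levy = $87,078.04 × 0.00701 = $610.4170604

$610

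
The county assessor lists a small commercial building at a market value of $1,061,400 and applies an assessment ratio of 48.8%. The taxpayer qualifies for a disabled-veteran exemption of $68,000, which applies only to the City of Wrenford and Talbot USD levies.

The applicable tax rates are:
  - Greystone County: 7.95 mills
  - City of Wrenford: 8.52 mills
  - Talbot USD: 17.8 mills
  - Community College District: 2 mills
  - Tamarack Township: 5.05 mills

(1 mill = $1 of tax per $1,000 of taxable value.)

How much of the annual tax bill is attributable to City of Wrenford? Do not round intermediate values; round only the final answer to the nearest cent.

Assessed value = $1,061,400 × 0.488 = $517,963.2
City of Wrenford taxable value = $517,963.2 − $68,000 = $449,963.2
City of Wrenford levy = $449,963.2 × 0.00852 = $3,833.686464

$3,833.69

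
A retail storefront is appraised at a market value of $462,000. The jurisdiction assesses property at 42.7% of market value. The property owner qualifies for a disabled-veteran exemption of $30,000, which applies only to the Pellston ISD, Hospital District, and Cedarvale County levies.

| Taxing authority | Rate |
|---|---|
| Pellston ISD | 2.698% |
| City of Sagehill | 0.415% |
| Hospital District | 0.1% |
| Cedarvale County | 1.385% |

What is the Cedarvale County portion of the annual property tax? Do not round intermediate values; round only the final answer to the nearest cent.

Assessed value = $462,000 × 0.427 = $197,274
Cedarvale County taxable value = $197,274 − $30,000 = $167,274
Cedarvale County levy = $167,274 × 0.01385 = $2,316.7449

$2,316.74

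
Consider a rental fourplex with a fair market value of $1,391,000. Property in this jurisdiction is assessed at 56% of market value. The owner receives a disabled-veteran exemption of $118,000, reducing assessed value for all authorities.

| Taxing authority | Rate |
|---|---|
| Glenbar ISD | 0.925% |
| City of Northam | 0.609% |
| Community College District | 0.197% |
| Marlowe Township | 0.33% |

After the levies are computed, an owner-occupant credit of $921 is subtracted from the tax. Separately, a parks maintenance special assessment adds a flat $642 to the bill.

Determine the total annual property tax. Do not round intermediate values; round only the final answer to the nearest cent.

Assessed value = $1,391,000 × 0.56 = $778,960
Taxable value = $778,960 − $118,000 = $660,960
Glenbar ISD: $660,960 × 0.00925 = $6,113.88
City of Northam: $660,960 × 0.00609 = $4,025.2464
Community College District: $660,960 × 0.00197 = $1,302.0912
Marlowe Township: $660,960 × 0.0033 = $2,181.168
Levies subtotal = $13,622.3856
After credit = $13,622.3856 − $921 = $12,701.3856
Total = $12,701.3856 + $642 = $13,343.3856

$13,343.39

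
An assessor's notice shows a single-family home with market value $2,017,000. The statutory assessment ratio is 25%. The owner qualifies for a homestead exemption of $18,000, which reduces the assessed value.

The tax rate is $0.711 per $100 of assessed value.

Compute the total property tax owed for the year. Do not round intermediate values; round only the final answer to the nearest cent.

$3,457.24

Assessed value = $2,017,000 × 0.25 = $504,250
Taxable value = $504,250 − $18,000 = $486,250
Tax = $486,250 × 0.00711 = $3,457.2375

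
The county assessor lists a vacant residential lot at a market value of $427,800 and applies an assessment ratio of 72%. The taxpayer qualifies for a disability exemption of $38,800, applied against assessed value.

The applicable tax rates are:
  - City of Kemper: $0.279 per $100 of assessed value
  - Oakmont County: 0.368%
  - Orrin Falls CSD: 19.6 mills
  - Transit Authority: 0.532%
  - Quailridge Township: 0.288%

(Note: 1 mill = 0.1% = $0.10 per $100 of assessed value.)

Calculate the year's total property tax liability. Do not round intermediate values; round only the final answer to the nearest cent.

$9,226.03

Assessed value = $427,800 × 0.72 = $308,016
Taxable value = $308,016 − $38,800 = $269,216
City of Kemper: $269,216 × 0.00279 = $751.11264
Oakmont County: $269,216 × 0.00368 = $990.71488
Orrin Falls CSD: $269,216 × 0.0196 = $5,276.6336
Transit Authority: $269,216 × 0.00532 = $1,432.22912
Quailridge Township: $269,216 × 0.00288 = $775.34208
Total = $9,226.03232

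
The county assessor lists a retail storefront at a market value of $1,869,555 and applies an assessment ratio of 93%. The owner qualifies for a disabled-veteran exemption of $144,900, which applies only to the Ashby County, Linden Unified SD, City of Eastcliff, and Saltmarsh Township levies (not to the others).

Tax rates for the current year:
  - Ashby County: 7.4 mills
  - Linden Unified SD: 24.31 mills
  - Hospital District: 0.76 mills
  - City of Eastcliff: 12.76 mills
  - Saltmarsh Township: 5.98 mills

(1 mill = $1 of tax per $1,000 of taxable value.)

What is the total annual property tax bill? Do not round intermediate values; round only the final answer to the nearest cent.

Assessed value = $1,869,555 × 0.93 = $1,738,686.15
Ashby County: ($1,738,686.15 − $144,900) × 0.0074 = $1,593,786.15 × 0.0074 = $11,794.01751
Linden Unified SD: ($1,738,686.15 − $144,900) × 0.02431 = $1,593,786.15 × 0.02431 = $38,744.9413065
Hospital District: $1,738,686.15 × 0.00076 = $1,321.401474
City of Eastcliff: ($1,738,686.15 − $144,900) × 0.01276 = $1,593,786.15 × 0.01276 = $20,336.711274
Saltmarsh Township: ($1,738,686.15 − $144,900) × 0.00598 = $1,593,786.15 × 0.00598 = $9,530.841177
Total = $81,727.9127415

$81,727.91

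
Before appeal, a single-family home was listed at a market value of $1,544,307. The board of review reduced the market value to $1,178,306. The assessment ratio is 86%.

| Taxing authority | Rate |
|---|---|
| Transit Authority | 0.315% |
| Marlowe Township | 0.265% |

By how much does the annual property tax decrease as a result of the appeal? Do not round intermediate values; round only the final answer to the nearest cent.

Old assessed value = $1,544,307 × 0.86 = $1,328,104.02
New assessed value = $1,178,306 × 0.86 = $1,013,343.16
Combined rate = 0.00315 + 0.00265 = 0.0058
Old tax = $1,328,104.02 × 0.0058 = $7,703.003316
New tax = $1,013,343.16 × 0.0058 = $5,877.390328
Reduction = $7,703.003316 − $5,877.390328 = $1,825.612988

$1,825.61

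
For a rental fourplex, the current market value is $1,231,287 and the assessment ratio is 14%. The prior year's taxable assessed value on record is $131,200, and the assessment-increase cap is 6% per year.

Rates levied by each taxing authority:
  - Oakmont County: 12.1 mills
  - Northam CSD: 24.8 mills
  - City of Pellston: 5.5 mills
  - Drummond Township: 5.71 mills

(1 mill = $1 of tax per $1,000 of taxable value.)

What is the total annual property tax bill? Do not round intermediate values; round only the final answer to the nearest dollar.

Uncapped assessed value = $1,231,287 × 0.14 = $172,380.18
Cap limit = $131,200 × 1.06 = $139,072
Taxable assessed value = min($172,380.18, $139,072) = $139,072 (cap binds)
Oakmont County: $139,072 × 0.0121 = $1,682.7712
Northam CSD: $139,072 × 0.0248 = $3,448.9856
City of Pellston: $139,072 × 0.0055 = $764.896
Drummond Township: $139,072 × 0.00571 = $794.10112
Total = $6,690.75392

$6,691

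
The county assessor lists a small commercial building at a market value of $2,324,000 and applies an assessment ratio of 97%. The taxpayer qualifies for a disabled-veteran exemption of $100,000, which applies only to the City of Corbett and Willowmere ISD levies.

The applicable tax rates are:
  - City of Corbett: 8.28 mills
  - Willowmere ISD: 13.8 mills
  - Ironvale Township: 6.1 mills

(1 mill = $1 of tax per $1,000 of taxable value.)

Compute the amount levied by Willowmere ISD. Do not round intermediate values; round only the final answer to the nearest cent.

Assessed value = $2,324,000 × 0.97 = $2,254,280
Willowmere ISD taxable value = $2,254,280 − $100,000 = $2,154,280
Willowmere ISD levy = $2,154,280 × 0.0138 = $29,729.064

$29,729.06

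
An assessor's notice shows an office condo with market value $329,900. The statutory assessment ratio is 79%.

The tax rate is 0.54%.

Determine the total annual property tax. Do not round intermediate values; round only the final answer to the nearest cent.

$1,407.35

Assessed value = $329,900 × 0.79 = $260,621
Tax = $260,621 × 0.0054 = $1,407.3534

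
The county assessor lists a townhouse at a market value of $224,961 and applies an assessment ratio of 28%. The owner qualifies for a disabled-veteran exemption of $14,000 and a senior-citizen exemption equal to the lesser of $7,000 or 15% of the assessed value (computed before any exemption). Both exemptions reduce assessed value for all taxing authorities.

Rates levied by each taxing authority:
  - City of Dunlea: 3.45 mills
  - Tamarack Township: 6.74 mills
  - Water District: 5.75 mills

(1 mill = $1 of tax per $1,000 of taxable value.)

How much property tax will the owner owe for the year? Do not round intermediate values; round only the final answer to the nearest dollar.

Assessed value = $224,961 × 0.28 = $62,989.08
Senior-citizen exemption = min($7,000, 15% × $62,989.08) = min($7,000, $9,448.362) = $7,000 (dollar cap binds)
Taxable value = $62,989.08 − $14,000 − $7,000 = $41,989.08
City of Dunlea: $41,989.08 × 0.00345 = $144.862326
Tamarack Township: $41,989.08 × 0.00674 = $283.0063992
Water District: $41,989.08 × 0.00575 = $241.43721
Total = $669.3059352

$669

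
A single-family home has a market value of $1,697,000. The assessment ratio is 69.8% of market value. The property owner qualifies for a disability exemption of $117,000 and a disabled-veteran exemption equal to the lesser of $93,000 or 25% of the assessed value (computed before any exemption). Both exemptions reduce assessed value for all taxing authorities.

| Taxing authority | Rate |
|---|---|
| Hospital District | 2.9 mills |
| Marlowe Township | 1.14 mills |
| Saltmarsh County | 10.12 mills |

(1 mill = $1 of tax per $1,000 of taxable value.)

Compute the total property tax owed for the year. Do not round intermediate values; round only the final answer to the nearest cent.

Assessed value = $1,697,000 × 0.698 = $1,184,506
Disabled-veteran exemption = min($93,000, 25% × $1,184,506) = min($93,000, $296,126.5) = $93,000 (dollar cap binds)
Taxable value = $1,184,506 − $117,000 − $93,000 = $974,506
Hospital District: $974,506 × 0.0029 = $2,826.0674
Marlowe Township: $974,506 × 0.00114 = $1,110.93684
Saltmarsh County: $974,506 × 0.01012 = $9,862.00072
Total = $13,799.00496

$13,799.00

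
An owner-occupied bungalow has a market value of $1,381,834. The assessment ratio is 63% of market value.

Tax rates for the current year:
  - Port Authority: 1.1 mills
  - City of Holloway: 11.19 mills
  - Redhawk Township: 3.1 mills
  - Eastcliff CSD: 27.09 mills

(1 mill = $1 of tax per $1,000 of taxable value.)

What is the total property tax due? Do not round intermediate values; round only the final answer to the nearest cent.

$36,981.19

Assessed value = $1,381,834 × 0.63 = $870,555.42
Port Authority: $870,555.42 × 0.0011 = $957.610962
City of Holloway: $870,555.42 × 0.01119 = $9,741.5151498
Redhawk Township: $870,555.42 × 0.0031 = $2,698.721802
Eastcliff CSD: $870,555.42 × 0.02709 = $23,583.3463278
Total = $957.610962 + $9,741.5151498 + $2,698.721802 + $23,583.3463278 = $36,981.1942416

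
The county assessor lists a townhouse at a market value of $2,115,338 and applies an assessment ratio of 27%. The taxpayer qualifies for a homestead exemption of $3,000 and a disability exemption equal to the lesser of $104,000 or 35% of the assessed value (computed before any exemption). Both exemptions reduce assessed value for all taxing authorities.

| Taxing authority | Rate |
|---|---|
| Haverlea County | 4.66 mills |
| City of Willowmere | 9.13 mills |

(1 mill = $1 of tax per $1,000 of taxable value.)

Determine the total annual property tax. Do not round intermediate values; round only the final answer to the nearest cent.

$6,400.51

Assessed value = $2,115,338 × 0.27 = $571,141.26
Disability exemption = min($104,000, 35% × $571,141.26) = min($104,000, $199,899.441) = $104,000 (dollar cap binds)
Taxable value = $571,141.26 − $3,000 − $104,000 = $464,141.26
Haverlea County: $464,141.26 × 0.00466 = $2,162.8982716
City of Willowmere: $464,141.26 × 0.00913 = $4,237.6097038
Total = $6,400.5079754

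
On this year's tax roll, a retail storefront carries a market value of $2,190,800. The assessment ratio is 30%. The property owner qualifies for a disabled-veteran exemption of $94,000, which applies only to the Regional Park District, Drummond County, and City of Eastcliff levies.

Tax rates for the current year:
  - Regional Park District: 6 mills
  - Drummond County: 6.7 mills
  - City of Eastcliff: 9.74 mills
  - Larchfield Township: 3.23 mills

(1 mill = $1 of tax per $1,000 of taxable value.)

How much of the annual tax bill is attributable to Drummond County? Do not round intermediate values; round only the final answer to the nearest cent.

$3,773.71

Assessed value = $2,190,800 × 0.3 = $657,240
Drummond County taxable value = $657,240 − $94,000 = $563,240
Drummond County levy = $563,240 × 0.0067 = $3,773.708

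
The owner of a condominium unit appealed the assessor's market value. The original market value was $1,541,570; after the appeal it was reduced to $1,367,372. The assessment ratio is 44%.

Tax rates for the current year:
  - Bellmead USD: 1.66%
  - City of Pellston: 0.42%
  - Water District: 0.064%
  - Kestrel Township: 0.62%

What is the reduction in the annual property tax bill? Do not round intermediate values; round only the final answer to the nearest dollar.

$2,119

Old assessed value = $1,541,570 × 0.44 = $678,290.8
New assessed value = $1,367,372 × 0.44 = $601,643.68
Combined rate = 0.0166 + 0.0042 + 0.00064 + 0.0062 = 0.02764
Old tax = $678,290.8 × 0.02764 = $18,747.957712
New tax = $601,643.68 × 0.02764 = $16,629.4313152
Reduction = $18,747.957712 − $16,629.4313152 = $2,118.5263968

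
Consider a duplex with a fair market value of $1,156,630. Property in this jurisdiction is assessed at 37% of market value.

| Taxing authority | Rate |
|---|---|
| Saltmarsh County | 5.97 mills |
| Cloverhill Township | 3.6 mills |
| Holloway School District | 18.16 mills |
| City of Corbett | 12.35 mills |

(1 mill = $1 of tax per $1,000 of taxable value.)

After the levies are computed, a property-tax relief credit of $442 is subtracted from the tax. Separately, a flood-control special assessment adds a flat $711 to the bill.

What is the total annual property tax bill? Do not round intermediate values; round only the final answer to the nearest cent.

Assessed value = $1,156,630 × 0.37 = $427,953.1
Saltmarsh County: $427,953.1 × 0.00597 = $2,554.880007
Cloverhill Township: $427,953.1 × 0.0036 = $1,540.63116
Holloway School District: $427,953.1 × 0.01816 = $7,771.628296
City of Corbett: $427,953.1 × 0.01235 = $5,285.220785
Levies subtotal = $17,152.360248
After credit = $17,152.360248 − $442 = $16,710.360248
Total = $16,710.360248 + $711 = $17,421.360248

$17,421.36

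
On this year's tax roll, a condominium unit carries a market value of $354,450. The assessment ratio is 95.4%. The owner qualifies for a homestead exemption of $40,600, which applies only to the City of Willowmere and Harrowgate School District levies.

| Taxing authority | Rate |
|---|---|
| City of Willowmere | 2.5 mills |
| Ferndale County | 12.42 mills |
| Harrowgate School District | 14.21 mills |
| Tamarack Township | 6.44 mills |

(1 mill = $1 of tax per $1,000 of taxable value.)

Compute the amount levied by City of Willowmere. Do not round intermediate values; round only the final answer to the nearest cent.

Assessed value = $354,450 × 0.954 = $338,145.3
City of Willowmere taxable value = $338,145.3 − $40,600 = $297,545.3
City of Willowmere levy = $297,545.3 × 0.0025 = $743.86325

$743.86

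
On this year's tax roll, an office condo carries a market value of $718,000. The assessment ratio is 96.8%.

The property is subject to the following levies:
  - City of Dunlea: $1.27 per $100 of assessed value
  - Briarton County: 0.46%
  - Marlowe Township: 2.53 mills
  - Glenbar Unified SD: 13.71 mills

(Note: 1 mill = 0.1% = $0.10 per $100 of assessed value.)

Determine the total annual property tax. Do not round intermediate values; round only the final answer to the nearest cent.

$23,311.10

Assessed value = $718,000 × 0.968 = $695,024
City of Dunlea: $695,024 × 0.0127 = $8,826.8048
Briarton County: $695,024 × 0.0046 = $3,197.1104
Marlowe Township: $695,024 × 0.00253 = $1,758.41072
Glenbar Unified SD: $695,024 × 0.01371 = $9,528.77904
Total = $23,311.10496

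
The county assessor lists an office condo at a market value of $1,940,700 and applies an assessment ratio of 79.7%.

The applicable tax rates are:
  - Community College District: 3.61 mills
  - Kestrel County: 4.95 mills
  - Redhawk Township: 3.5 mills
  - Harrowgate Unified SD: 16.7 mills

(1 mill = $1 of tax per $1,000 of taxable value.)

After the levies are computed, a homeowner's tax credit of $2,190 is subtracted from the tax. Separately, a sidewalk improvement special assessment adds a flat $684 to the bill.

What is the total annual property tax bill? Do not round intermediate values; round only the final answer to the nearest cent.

$42,978.18

Assessed value = $1,940,700 × 0.797 = $1,546,737.9
Community College District: $1,546,737.9 × 0.00361 = $5,583.723819
Kestrel County: $1,546,737.9 × 0.00495 = $7,656.352605
Redhawk Township: $1,546,737.9 × 0.0035 = $5,413.58265
Harrowgate Unified SD: $1,546,737.9 × 0.0167 = $25,830.52293
Levies subtotal = $44,484.182004
After credit = $44,484.182004 − $2,190 = $42,294.182004
Total = $42,294.182004 + $684 = $42,978.182004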